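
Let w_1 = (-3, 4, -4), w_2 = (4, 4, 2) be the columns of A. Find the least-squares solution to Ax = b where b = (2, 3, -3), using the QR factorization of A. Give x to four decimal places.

w_1 = (-3, 4, -4); ‖w_1‖ = 6.4031, so e_1 = (-0.4685, 0.6247, -0.6247).
e_1·w_2 = (-0.4685)·4 + 0.6247·4 + (-0.6247)·2 = -0.6247.
u_2 = w_2 + 0.6247·e_1 = (3.7073, 4.3902, 1.6098).
‖u_2‖ = 5.9674, so e_2 = (0.6213, 0.7357, 0.2698).
Qᵀb = (2.8111, 2.6404).
Back-substitute: x_2 = 2.6404/5.9674 = 0.4425.
x_1 = (2.8111 + 0.6247·0.4425)/6.4031 = 0.4822.

x = (0.4822, 0.4425)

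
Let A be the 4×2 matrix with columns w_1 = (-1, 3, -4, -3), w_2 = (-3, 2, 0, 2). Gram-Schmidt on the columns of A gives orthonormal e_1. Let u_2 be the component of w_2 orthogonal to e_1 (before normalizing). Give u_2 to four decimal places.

u_2 = (-2.9143, 1.7429, 0.3429, 2.2571)

w_1 = (-1, 3, -4, -3); ‖w_1‖ = 5.9161, so e_1 = (-0.1690, 0.5071, -0.6761, -0.5071).
e_1·w_2 = (-0.1690)·(-3) + 0.5071·2 + (-0.6761)·0 + (-0.5071)·2 = 0.5071.
u_2 = w_2 − 0.5071·e_1 = (-2.9143, 1.7429, 0.3429, 2.2571).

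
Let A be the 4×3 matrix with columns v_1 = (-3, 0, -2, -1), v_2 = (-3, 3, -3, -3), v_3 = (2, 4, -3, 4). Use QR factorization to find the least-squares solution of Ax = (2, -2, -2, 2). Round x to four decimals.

v_1 = (-3, 0, -2, -1); ‖v_1‖ = 3.7417, so e_1 = (-0.8018, 0.0000, -0.5345, -0.2673).
e_1·v_2 = (-0.8018)·(-3) + 0.0000·3 + (-0.5345)·(-3) + (-0.2673)·(-3) = 4.8107.
u_2 = v_2 − 4.8107·e_1 = (0.8571, 3.0000, -0.4286, -1.7143).
‖u_2‖ = 3.5857, so e_2 = (0.2390, 0.8367, -0.1195, -0.4781).
e_1·v_3 = (-0.8018)·2 + 0.0000·4 + (-0.5345)·(-3) + (-0.2673)·4 = -1.0690; e_2·v_3 = 0.2390·2 + 0.8367·4 + (-0.1195)·(-3) + (-0.4781)·4 = 2.2709.
u_3 = v_3 + 1.0690·e_1 − 2.2709·e_2 = (0.6000, 2.1000, -3.3000, 4.8000).
‖u_3‖ = 6.2209, so e_3 = (0.0964, 0.3376, -0.5305, 0.7716).
Qᵀb = (-1.0690, -1.9124, 2.1219).
Back-substitute: x_3 = 2.1219/6.2209 = 0.3411.
x_2 = (-1.9124 − 2.2709·0.3411)/3.5857 = -0.7494.
x_1 = (-1.0690 − 4.8107·(-0.7494) + 1.0690·0.3411)/3.7417 = 0.7752.

x = (0.7752, -0.7494, 0.3411)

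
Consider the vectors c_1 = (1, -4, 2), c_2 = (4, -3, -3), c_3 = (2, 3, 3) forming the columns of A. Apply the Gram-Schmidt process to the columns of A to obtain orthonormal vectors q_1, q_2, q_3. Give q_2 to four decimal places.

q_1 = c_1/‖c_1‖ = (1, -4, 2)/4.5826 = (0.2182, -0.8729, 0.4364).
r_{12} = q_1·c_2 = 2.1822.
u_2 = c_2 − 2.1822·q_1 = (3.5238, -1.0952, -3.9524).
‖u_2‖ = 5.4072, so q_2 = (0.6517, -0.2026, -0.7309).

q_2 = (0.6517, -0.2026, -0.7309)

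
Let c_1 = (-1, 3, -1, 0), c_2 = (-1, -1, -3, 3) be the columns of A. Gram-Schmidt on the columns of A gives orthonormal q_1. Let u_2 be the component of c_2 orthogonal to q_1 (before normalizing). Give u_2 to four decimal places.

c_1 = (-1, 3, -1, 0); ‖c_1‖ = 3.3166, so q_1 = (-0.3015, 0.9045, -0.3015, 0.0000).
q_1·c_2 = (-0.3015)·(-1) + 0.9045·(-1) + (-0.3015)·(-3) + 0.0000·3 = 0.3015.
u_2 = c_2 − 0.3015·q_1 = (-0.9091, -1.2727, -2.9091, 3.0000).

u_2 = (-0.9091, -1.2727, -2.9091, 3.0000)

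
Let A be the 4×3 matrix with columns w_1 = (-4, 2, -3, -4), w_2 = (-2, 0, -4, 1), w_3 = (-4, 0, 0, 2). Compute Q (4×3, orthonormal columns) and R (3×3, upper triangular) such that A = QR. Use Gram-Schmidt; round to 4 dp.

Q = [[-0.5963, -0.1477, -0.7735], [0.2981, -0.1817, -0.0059], [-0.4472, -0.7496, 0.4879], [-0.5963, 0.6190, 0.4046]], R = [[6.7082, 2.3851, 1.1926], [0.0000, 3.9129, 1.8287], [0.0000, 0.0000, 3.9030]]

w_1 = (-4, 2, -3, -4); ‖w_1‖ = 6.7082, so e_1 = (-0.5963, 0.2981, -0.4472, -0.5963).
e_1·w_2 = (-0.5963)·(-2) + 0.2981·0 + (-0.4472)·(-4) + (-0.5963)·1 = 2.3851.
u_2 = w_2 − 2.3851·e_1 = (-0.5778, -0.7111, -2.9333, 2.4222).
‖u_2‖ = 3.9129, so e_2 = (-0.1477, -0.1817, -0.7496, 0.6190).
e_1·w_3 = (-0.5963)·(-4) + 0.2981·0 + (-0.4472)·0 + (-0.5963)·2 = 1.1926; e_2·w_3 = (-0.1477)·(-4) + (-0.1817)·0 + (-0.7496)·0 + 0.6190·2 = 1.8287.
u_3 = w_3 − 1.1926·e_1 − 1.8287·e_2 = (-3.0189, -0.0232, 1.9042, 1.5791).
‖u_3‖ = 3.9030, so e_3 = (-0.7735, -0.0059, 0.4879, 0.4046).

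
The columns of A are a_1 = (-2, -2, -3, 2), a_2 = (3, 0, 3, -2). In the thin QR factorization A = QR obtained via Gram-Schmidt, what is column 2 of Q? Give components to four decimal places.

a_1 = (-2, -2, -3, 2); ‖a_1‖ = 4.5826, so e_1 = (-0.4364, -0.4364, -0.6547, 0.4364).
e_1·a_2 = (-0.4364)·3 + (-0.4364)·0 + (-0.6547)·3 + 0.4364·(-2) = -4.1461.
u_2 = a_2 + 4.1461·e_1 = (1.1905, -1.8095, 0.2857, -0.1905).
‖u_2‖ = 2.1931, so e_2 = (0.5428, -0.8251, 0.1303, -0.0869).

e_2 = (0.5428, -0.8251, 0.1303, -0.0869)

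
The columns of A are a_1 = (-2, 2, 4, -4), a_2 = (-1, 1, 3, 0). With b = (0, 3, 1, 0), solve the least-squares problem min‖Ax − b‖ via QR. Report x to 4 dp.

e_1 = a_1/‖a_1‖ = (-2, 2, 4, -4)/6.3246 = (-0.3162, 0.3162, 0.6325, -0.6325).
r_{12} = e_1·a_2 = 2.5298.
u_2 = a_2 − 2.5298·e_1 = (-0.2000, 0.2000, 1.4000, 1.6000).
‖u_2‖ = 2.1448, so e_2 = (-0.0933, 0.0933, 0.6528, 0.7460).
Qᵀb = (1.5811, 0.9325).
Back-substitute: x_2 = 0.9325/2.1448 = 0.4348.
x_1 = (1.5811 − 2.5298·0.4348)/6.3246 = 0.0761.

x = (0.0761, 0.4348)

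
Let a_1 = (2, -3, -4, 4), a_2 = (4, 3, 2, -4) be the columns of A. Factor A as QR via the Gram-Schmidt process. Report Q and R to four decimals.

a_1 = (2, -3, -4, 4); ‖a_1‖ = 6.7082, so q_1 = (0.2981, -0.4472, -0.5963, 0.5963).
q_1·a_2 = 0.2981·4 + (-0.4472)·3 + (-0.5963)·2 + 0.5963·(-4) = -3.7268.
u_2 = a_2 + 3.7268·q_1 = (5.1111, 1.3333, -0.2222, -1.7778).
‖u_2‖ = 5.5777, so q_2 = (0.9163, 0.2390, -0.0398, -0.3187).

Q = [[0.2981, 0.9163], [-0.4472, 0.2390], [-0.5963, -0.0398], [0.5963, -0.3187]], R = [[6.7082, -3.7268], [0.0000, 5.5777]]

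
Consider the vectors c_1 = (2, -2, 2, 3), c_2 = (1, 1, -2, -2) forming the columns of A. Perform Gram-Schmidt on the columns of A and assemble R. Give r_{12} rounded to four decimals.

c_1 = (2, -2, 2, 3); ‖c_1‖ = 4.5826, so e_1 = (0.4364, -0.4364, 0.4364, 0.6547).
r_{12} = e_1·c_2 = -2.1822.

r_{12} = -2.1822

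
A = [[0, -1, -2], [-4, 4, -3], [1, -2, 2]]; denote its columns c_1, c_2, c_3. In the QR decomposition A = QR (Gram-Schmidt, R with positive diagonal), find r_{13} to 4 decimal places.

r_{13} = 3.3955

c_1 = (0, -4, 1); ‖c_1‖ = 4.1231, so q_1 = (0.0000, -0.9701, 0.2425).
r_{13} = q_1·c_3 = 3.3955.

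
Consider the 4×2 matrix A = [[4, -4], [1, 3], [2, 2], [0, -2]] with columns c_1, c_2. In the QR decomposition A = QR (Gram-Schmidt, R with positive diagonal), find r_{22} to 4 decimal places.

r_{22} = 5.3984

c_1 = (4, 1, 2, 0); ‖c_1‖ = 4.5826, so q_1 = (0.8729, 0.2182, 0.4364, 0.0000).
q_1·c_2 = 0.8729·(-4) + 0.2182·3 + 0.4364·2 + 0.0000·(-2) = -1.9640.
u_2 = c_2 + 1.9640·q_1 = (-2.2857, 3.4286, 2.8571, -2.0000).
r_{22} = ‖u_2‖ = 5.3984.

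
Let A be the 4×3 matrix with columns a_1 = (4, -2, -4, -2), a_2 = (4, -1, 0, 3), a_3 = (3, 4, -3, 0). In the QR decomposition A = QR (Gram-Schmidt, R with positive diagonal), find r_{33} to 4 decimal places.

r_{33} = 5.2099

q_1 = a_1/‖a_1‖ = (4, -2, -4, -2)/6.3246 = (0.6325, -0.3162, -0.6325, -0.3162).
r_{12} = q_1·a_2 = 1.8974.
u_2 = a_2 − 1.8974·q_1 = (2.8000, -0.4000, 1.2000, 3.6000).
‖u_2‖ = 4.7329, so q_2 = (0.5916, -0.0845, 0.2535, 0.7606).
r_{13} = q_1·a_3 = 2.5298; r_{23} = q_2·a_3 = 0.6761.
u_3 = a_3 − 2.5298·q_1 − 0.6761·q_2 = (1.0000, 4.8571, -1.5714, 0.2857).
r_{33} = ‖u_3‖ = 5.2099.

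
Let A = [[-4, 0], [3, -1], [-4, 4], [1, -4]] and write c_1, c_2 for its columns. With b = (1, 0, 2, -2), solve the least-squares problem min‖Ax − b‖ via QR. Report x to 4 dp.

x = (-0.1097, 0.4084)

e_1 = c_1/‖c_1‖ = (-4, 3, -4, 1)/6.4807 = (-0.6172, 0.4629, -0.6172, 0.1543).
r_{12} = e_1·c_2 = -3.5490.
u_2 = c_2 + 3.5490·e_1 = (-2.1905, 0.6429, 1.8095, -3.4524).
‖u_2‖ = 4.5172, so e_2 = (-0.4849, 0.1423, 0.4006, -0.7643).
Qᵀb = (-2.1602, 1.8448).
Back-substitute: x_2 = 1.8448/4.5172 = 0.4084.
x_1 = (-2.1602 + 3.5490·0.4084)/6.4807 = -0.1097.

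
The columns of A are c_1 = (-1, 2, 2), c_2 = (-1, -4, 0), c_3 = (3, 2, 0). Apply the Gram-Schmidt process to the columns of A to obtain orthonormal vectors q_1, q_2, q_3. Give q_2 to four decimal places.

c_1 = (-1, 2, 2); ‖c_1‖ = 3.0000, so q_1 = (-0.3333, 0.6667, 0.6667).
q_1·c_2 = (-0.3333)·(-1) + 0.6667·(-4) + 0.6667·0 = -2.3333.
u_2 = c_2 + 2.3333·q_1 = (-1.7778, -2.4444, 1.5556).
‖u_2‖ = 3.3993, so q_2 = (-0.5230, -0.7191, 0.4576).

q_2 = (-0.5230, -0.7191, 0.4576)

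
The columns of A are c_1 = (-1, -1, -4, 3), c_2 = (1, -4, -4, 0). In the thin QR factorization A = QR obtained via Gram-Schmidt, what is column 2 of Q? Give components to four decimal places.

e_2 = (0.3845, -0.7440, -0.2675, -0.4765)

c_1 = (-1, -1, -4, 3); ‖c_1‖ = 5.1962, so e_1 = (-0.1925, -0.1925, -0.7698, 0.5774).
e_1·c_2 = (-0.1925)·1 + (-0.1925)·(-4) + (-0.7698)·(-4) + 0.5774·0 = 3.6566.
u_2 = c_2 − 3.6566·e_1 = (1.7037, -3.2963, -1.1852, -2.1111).
‖u_2‖ = 4.4305, so e_2 = (0.3845, -0.7440, -0.2675, -0.4765).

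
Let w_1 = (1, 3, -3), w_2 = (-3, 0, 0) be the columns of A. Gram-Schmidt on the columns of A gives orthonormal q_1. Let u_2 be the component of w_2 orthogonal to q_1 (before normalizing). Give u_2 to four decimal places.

w_1 = (1, 3, -3); ‖w_1‖ = 4.3589, so q_1 = (0.2294, 0.6882, -0.6882).
q_1·w_2 = 0.2294·(-3) + 0.6882·0 + (-0.6882)·0 = -0.6882.
u_2 = w_2 + 0.6882·q_1 = (-2.8421, 0.4737, -0.4737).

u_2 = (-2.8421, 0.4737, -0.4737)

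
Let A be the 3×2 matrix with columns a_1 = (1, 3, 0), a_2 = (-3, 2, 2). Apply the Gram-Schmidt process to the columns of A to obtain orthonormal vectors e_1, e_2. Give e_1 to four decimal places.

a_1 = (1, 3, 0); ‖a_1‖ = 3.1623, so e_1 = (0.3162, 0.9487, 0.0000).

e_1 = (0.3162, 0.9487, 0.0000)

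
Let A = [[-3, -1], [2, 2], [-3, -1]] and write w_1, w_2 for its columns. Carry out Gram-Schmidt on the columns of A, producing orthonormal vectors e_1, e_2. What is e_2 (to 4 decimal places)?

w_1 = (-3, 2, -3); ‖w_1‖ = 4.6904, so e_1 = (-0.6396, 0.4264, -0.6396).
e_1·w_2 = (-0.6396)·(-1) + 0.4264·2 + (-0.6396)·(-1) = 2.1320.
u_2 = w_2 − 2.1320·e_1 = (0.3636, 1.0909, 0.3636).
‖u_2‖ = 1.2060, so e_2 = (0.3015, 0.9045, 0.3015).

e_2 = (0.3015, 0.9045, 0.3015)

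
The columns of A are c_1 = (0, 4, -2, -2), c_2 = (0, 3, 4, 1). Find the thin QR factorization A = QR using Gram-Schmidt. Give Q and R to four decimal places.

c_1 = (0, 4, -2, -2); ‖c_1‖ = 4.8990, so e_1 = (0.0000, 0.8165, -0.4082, -0.4082).
e_1·c_2 = 0.0000·0 + 0.8165·3 + (-0.4082)·4 + (-0.4082)·1 = 0.4082.
u_2 = c_2 − 0.4082·e_1 = (0.0000, 2.6667, 4.1667, 1.1667).
‖u_2‖ = 5.0827, so e_2 = (0.0000, 0.5247, 0.8198, 0.2295).

Q = [[0.0000, 0.0000], [0.8165, 0.5247], [-0.4082, 0.8198], [-0.4082, 0.2295]], R = [[4.8990, 0.4082], [0.0000, 5.0827]]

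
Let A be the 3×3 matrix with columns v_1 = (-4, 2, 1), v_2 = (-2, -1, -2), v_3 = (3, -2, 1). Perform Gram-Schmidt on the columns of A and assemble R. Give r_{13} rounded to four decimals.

r_{13} = -3.2733

v_1 = (-4, 2, 1); ‖v_1‖ = 4.5826, so q_1 = (-0.8729, 0.4364, 0.2182).
r_{13} = q_1·v_3 = -3.2733.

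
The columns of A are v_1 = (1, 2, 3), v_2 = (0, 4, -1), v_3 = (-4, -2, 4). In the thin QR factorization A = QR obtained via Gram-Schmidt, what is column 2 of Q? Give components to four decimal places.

e_1 = v_1/‖v_1‖ = (1, 2, 3)/3.7417 = (0.2673, 0.5345, 0.8018).
r_{12} = e_1·v_2 = 1.3363.
u_2 = v_2 − 1.3363·e_1 = (-0.3571, 3.2857, -2.0714).
‖u_2‖ = 3.9005, so e_2 = (-0.0916, 0.8424, -0.5311).

e_2 = (-0.0916, 0.8424, -0.5311)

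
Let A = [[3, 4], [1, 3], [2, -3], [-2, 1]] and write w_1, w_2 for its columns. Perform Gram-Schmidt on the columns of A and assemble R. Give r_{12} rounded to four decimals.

w_1 = (3, 1, 2, -2); ‖w_1‖ = 4.2426, so q_1 = (0.7071, 0.2357, 0.4714, -0.4714).
r_{12} = q_1·w_2 = 1.6499.

r_{12} = 1.6499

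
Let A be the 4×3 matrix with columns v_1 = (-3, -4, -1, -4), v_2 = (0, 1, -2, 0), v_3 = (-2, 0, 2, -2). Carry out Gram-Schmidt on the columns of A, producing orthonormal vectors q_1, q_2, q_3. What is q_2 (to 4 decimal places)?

q_2 = (-0.0645, 0.3655, -0.9246, -0.0860)

v_1 = (-3, -4, -1, -4); ‖v_1‖ = 6.4807, so q_1 = (-0.4629, -0.6172, -0.1543, -0.6172).
q_1·v_2 = (-0.4629)·0 + (-0.6172)·1 + (-0.1543)·(-2) + (-0.6172)·0 = -0.3086.
u_2 = v_2 + 0.3086·q_1 = (-0.1429, 0.8095, -2.0476, -0.1905).
‖u_2‖ = 2.2147, so q_2 = (-0.0645, 0.3655, -0.9246, -0.0860).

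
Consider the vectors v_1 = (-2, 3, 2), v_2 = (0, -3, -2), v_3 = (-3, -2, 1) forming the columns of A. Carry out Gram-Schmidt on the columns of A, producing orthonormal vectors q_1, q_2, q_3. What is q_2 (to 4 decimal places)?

q_1 = v_1/‖v_1‖ = (-2, 3, 2)/4.1231 = (-0.4851, 0.7276, 0.4851).
r_{12} = q_1·v_2 = -3.1530.
u_2 = v_2 + 3.1530·q_1 = (-1.5294, -0.7059, -0.4706).
‖u_2‖ = 1.7489, so q_2 = (-0.8745, -0.4036, -0.2691).

q_2 = (-0.8745, -0.4036, -0.2691)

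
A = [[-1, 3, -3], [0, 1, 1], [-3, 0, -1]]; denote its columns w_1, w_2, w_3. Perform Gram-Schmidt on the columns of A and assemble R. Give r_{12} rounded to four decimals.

w_1 = (-1, 0, -3); ‖w_1‖ = 3.1623, so e_1 = (-0.3162, 0.0000, -0.9487).
r_{12} = e_1·w_2 = -0.9487.

r_{12} = -0.9487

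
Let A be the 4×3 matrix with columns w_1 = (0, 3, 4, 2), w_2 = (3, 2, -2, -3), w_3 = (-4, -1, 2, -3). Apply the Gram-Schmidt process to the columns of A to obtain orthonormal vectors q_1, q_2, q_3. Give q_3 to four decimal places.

q_3 = (-0.5514, 0.0401, 0.3484, -0.7569)

q_1 = w_1/‖w_1‖ = (0, 3, 4, 2)/5.3852 = (0.0000, 0.5571, 0.7428, 0.3714).
r_{12} = q_1·w_2 = -1.4856.
u_2 = w_2 + 1.4856·q_1 = (3.0000, 2.8276, -0.8966, -2.4483).
‖u_2‖ = 4.8778, so q_2 = (0.6150, 0.5797, -0.1838, -0.5019).
r_{13} = q_1·w_3 = -0.1857; r_{23} = q_2·w_3 = -1.9016.
u_3 = w_3 + 0.1857·q_1 + 1.9016·q_2 = (-2.8304, 0.2058, 1.7884, -3.8855).
‖u_3‖ = 5.1332, so q_3 = (-0.5514, 0.0401, 0.3484, -0.7569).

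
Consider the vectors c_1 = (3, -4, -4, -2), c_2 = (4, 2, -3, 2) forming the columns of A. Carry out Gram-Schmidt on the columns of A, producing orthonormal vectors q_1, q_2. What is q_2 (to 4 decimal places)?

q_2 = (0.5862, 0.5618, -0.3542, 0.4641)

c_1 = (3, -4, -4, -2); ‖c_1‖ = 6.7082, so q_1 = (0.4472, -0.5963, -0.5963, -0.2981).
q_1·c_2 = 0.4472·4 + (-0.5963)·2 + (-0.5963)·(-3) + (-0.2981)·2 = 1.7889.
u_2 = c_2 − 1.7889·q_1 = (3.2000, 3.0667, -1.9333, 2.5333).
‖u_2‖ = 5.4589, so q_2 = (0.5862, 0.5618, -0.3542, 0.4641).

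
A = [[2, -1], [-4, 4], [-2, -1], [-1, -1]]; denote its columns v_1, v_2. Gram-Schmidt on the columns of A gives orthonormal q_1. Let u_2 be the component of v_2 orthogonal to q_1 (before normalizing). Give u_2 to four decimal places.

u_2 = (0.2000, 1.6000, -2.2000, -1.6000)

v_1 = (2, -4, -2, -1); ‖v_1‖ = 5.0000, so q_1 = (0.4000, -0.8000, -0.4000, -0.2000).
q_1·v_2 = 0.4000·(-1) + (-0.8000)·4 + (-0.4000)·(-1) + (-0.2000)·(-1) = -3.0000.
u_2 = v_2 + 3.0000·q_1 = (0.2000, 1.6000, -2.2000, -1.6000).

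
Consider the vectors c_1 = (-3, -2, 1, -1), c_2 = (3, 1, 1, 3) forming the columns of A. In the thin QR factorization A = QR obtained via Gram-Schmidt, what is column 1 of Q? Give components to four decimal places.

e_1 = (-0.7746, -0.5164, 0.2582, -0.2582)

c_1 = (-3, -2, 1, -1); ‖c_1‖ = 3.8730, so e_1 = (-0.7746, -0.5164, 0.2582, -0.2582).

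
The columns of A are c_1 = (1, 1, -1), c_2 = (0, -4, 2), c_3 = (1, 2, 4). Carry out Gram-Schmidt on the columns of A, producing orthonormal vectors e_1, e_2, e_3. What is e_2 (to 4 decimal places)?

e_2 = (0.7071, -0.7071, 0.0000)

e_1 = c_1/‖c_1‖ = (1, 1, -1)/1.7321 = (0.5774, 0.5774, -0.5774).
r_{12} = e_1·c_2 = -3.4641.
u_2 = c_2 + 3.4641·e_1 = (2.0000, -2.0000, 0.0000).
‖u_2‖ = 2.8284, so e_2 = (0.7071, -0.7071, 0.0000).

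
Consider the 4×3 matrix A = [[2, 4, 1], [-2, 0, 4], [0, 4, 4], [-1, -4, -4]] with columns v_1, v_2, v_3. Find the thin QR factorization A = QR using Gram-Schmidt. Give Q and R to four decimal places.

v_1 = (2, -2, 0, -1); ‖v_1‖ = 3.0000, so q_1 = (0.6667, -0.6667, 0.0000, -0.3333).
q_1·v_2 = 0.6667·4 + (-0.6667)·0 + 0.0000·4 + (-0.3333)·(-4) = 4.0000.
u_2 = v_2 − 4.0000·q_1 = (1.3333, 2.6667, 4.0000, -2.6667).
‖u_2‖ = 5.6569, so q_2 = (0.2357, 0.4714, 0.7071, -0.4714).
q_1·v_3 = 0.6667·1 + (-0.6667)·4 + 0.0000·4 + (-0.3333)·(-4) = -0.6667; q_2·v_3 = 0.2357·1 + 0.4714·4 + 0.7071·4 + (-0.4714)·(-4) = 6.8354.
u_3 = v_3 + 0.6667·q_1 − 6.8354·q_2 = (-0.1667, 0.3333, -0.8333, -1.0000).
‖u_3‖ = 1.3540, so q_3 = (-0.1231, 0.2462, -0.6155, -0.7385).

Q = [[0.6667, 0.2357, -0.1231], [-0.6667, 0.4714, 0.2462], [0.0000, 0.7071, -0.6155], [-0.3333, -0.4714, -0.7385]], R = [[3.0000, 4.0000, -0.6667], [0.0000, 5.6569, 6.8354], [0.0000, 0.0000, 1.3540]]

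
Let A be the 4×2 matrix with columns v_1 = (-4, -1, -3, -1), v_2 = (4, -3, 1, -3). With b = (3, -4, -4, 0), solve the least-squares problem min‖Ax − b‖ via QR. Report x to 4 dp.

v_1 = (-4, -1, -3, -1); ‖v_1‖ = 5.1962, so q_1 = (-0.7698, -0.1925, -0.5774, -0.1925).
q_1·v_2 = (-0.7698)·4 + (-0.1925)·(-3) + (-0.5774)·1 + (-0.1925)·(-3) = -2.5019.
u_2 = v_2 + 2.5019·q_1 = (2.0741, -3.4815, -0.4444, -3.4815).
‖u_2‖ = 5.3610, so q_2 = (0.3869, -0.6494, -0.0829, -0.6494).
Qᵀb = (0.7698, 4.0899).
Back-substitute: x_2 = 4.0899/5.3610 = 0.7629.
x_1 = (0.7698 + 2.5019·0.7629)/5.1962 = 0.5155.

x = (0.5155, 0.7629)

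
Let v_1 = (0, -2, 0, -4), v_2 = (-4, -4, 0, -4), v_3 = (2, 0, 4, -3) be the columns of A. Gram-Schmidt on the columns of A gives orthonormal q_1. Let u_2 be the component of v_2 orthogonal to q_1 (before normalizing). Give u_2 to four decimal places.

u_2 = (-4.0000, -1.6000, 0.0000, 0.8000)

v_1 = (0, -2, 0, -4); ‖v_1‖ = 4.4721, so q_1 = (0.0000, -0.4472, 0.0000, -0.8944).
q_1·v_2 = 0.0000·(-4) + (-0.4472)·(-4) + 0.0000·0 + (-0.8944)·(-4) = 5.3666.
u_2 = v_2 − 5.3666·q_1 = (-4.0000, -1.6000, 0.0000, 0.8000).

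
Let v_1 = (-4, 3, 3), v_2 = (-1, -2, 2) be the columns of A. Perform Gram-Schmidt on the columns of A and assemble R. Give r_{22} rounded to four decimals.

v_1 = (-4, 3, 3); ‖v_1‖ = 5.8310, so q_1 = (-0.6860, 0.5145, 0.5145).
q_1·v_2 = (-0.6860)·(-1) + 0.5145·(-2) + 0.5145·2 = 0.6860.
u_2 = v_2 − 0.6860·q_1 = (-0.5294, -2.3529, 1.6471).
r_{22} = ‖u_2‖ = 2.9205.

r_{22} = 2.9205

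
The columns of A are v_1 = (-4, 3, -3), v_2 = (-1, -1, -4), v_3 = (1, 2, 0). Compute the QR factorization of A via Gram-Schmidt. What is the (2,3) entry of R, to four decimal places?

r_{23} = -1.0430

v_1 = (-4, 3, -3); ‖v_1‖ = 5.8310, so e_1 = (-0.6860, 0.5145, -0.5145).
e_1·v_2 = (-0.6860)·(-1) + 0.5145·(-1) + (-0.5145)·(-4) = 2.2295.
u_2 = v_2 − 2.2295·e_1 = (0.5294, -2.1471, -2.8529).
‖u_2‖ = 3.6096, so e_2 = (0.1467, -0.5948, -0.7904).
r_{23} = e_2·v_3 = -1.0430.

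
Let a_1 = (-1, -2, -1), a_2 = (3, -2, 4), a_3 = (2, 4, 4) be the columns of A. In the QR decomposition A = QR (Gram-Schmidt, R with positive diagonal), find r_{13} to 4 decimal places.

r_{13} = -5.7155

a_1 = (-1, -2, -1); ‖a_1‖ = 2.4495, so e_1 = (-0.4082, -0.8165, -0.4082).
r_{13} = e_1·a_3 = -5.7155.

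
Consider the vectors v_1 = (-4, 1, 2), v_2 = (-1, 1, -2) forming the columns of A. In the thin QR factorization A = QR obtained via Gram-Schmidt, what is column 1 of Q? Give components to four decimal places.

e_1 = (-0.8729, 0.2182, 0.4364)

e_1 = v_1/‖v_1‖ = (-4, 1, 2)/4.5826 = (-0.8729, 0.2182, 0.4364).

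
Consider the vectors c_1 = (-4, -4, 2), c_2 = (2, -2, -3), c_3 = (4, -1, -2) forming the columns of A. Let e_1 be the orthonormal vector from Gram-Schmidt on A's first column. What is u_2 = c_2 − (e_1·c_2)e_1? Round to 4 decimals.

u_2 = (1.3333, -2.6667, -2.6667)

c_1 = (-4, -4, 2); ‖c_1‖ = 6.0000, so e_1 = (-0.6667, -0.6667, 0.3333).
e_1·c_2 = (-0.6667)·2 + (-0.6667)·(-2) + 0.3333·(-3) = -1.0000.
u_2 = c_2 + 1.0000·e_1 = (1.3333, -2.6667, -2.6667).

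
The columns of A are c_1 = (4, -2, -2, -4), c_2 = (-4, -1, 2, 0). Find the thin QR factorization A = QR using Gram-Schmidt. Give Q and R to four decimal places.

Q = [[0.6325, -0.6125], [-0.3162, -0.5290], [-0.3162, 0.3063], [-0.6325, -0.5012]], R = [[6.3246, -2.8460], [0.0000, 3.5917]]

c_1 = (4, -2, -2, -4); ‖c_1‖ = 6.3246, so q_1 = (0.6325, -0.3162, -0.3162, -0.6325).
q_1·c_2 = 0.6325·(-4) + (-0.3162)·(-1) + (-0.3162)·2 + (-0.6325)·0 = -2.8460.
u_2 = c_2 + 2.8460·q_1 = (-2.2000, -1.9000, 1.1000, -1.8000).
‖u_2‖ = 3.5917, so q_2 = (-0.6125, -0.5290, 0.3063, -0.5012).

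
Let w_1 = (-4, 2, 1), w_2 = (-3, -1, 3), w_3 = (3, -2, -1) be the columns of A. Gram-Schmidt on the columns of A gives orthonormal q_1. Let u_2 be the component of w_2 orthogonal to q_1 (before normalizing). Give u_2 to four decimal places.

u_2 = (-0.5238, -2.2381, 2.3810)

w_1 = (-4, 2, 1); ‖w_1‖ = 4.5826, so q_1 = (-0.8729, 0.4364, 0.2182).
q_1·w_2 = (-0.8729)·(-3) + 0.4364·(-1) + 0.2182·3 = 2.8368.
u_2 = w_2 − 2.8368·q_1 = (-0.5238, -2.2381, 2.3810).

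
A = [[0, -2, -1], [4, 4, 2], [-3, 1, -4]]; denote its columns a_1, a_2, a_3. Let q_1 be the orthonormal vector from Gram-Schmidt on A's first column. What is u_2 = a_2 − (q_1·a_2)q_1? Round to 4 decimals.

u_2 = (-2.0000, 1.9200, 2.5600)

a_1 = (0, 4, -3); ‖a_1‖ = 5.0000, so q_1 = (0.0000, 0.8000, -0.6000).
q_1·a_2 = 0.0000·(-2) + 0.8000·4 + (-0.6000)·1 = 2.6000.
u_2 = a_2 − 2.6000·q_1 = (-2.0000, 1.9200, 2.5600).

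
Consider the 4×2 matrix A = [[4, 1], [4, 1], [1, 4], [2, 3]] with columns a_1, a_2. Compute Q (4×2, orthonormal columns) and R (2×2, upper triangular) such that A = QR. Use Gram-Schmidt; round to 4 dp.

a_1 = (4, 4, 1, 2); ‖a_1‖ = 6.0828, so q_1 = (0.6576, 0.6576, 0.1644, 0.3288).
q_1·a_2 = 0.6576·1 + 0.6576·1 + 0.1644·4 + 0.3288·3 = 2.9592.
u_2 = a_2 − 2.9592·q_1 = (-0.9459, -0.9459, 3.5135, 2.0270).
‖u_2‖ = 4.2712, so q_2 = (-0.2215, -0.2215, 0.8226, 0.4746).

Q = [[0.6576, -0.2215], [0.6576, -0.2215], [0.1644, 0.8226], [0.3288, 0.4746]], R = [[6.0828, 2.9592], [0.0000, 4.2712]]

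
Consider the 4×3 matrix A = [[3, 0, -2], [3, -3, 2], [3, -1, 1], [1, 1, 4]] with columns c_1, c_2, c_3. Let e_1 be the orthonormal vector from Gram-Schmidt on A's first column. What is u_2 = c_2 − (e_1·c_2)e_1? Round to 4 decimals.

u_2 = (1.1786, -1.8214, 0.1786, 1.3929)

c_1 = (3, 3, 3, 1); ‖c_1‖ = 5.2915, so e_1 = (0.5669, 0.5669, 0.5669, 0.1890).
e_1·c_2 = 0.5669·0 + 0.5669·(-3) + 0.5669·(-1) + 0.1890·1 = -2.0788.
u_2 = c_2 + 2.0788·e_1 = (1.1786, -1.8214, 0.1786, 1.3929).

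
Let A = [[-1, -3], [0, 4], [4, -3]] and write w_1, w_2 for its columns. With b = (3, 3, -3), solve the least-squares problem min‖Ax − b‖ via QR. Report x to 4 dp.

q_1 = w_1/‖w_1‖ = (-1, 0, 4)/4.1231 = (-0.2425, 0.0000, 0.9701).
r_{12} = q_1·w_2 = -2.1828.
u_2 = w_2 + 2.1828·q_1 = (-3.5294, 4.0000, -0.8824).
‖u_2‖ = 5.4070, so q_2 = (-0.6528, 0.7398, -0.1632).
Qᵀb = (-3.6380, 0.7507).
Back-substitute: x_2 = 0.7507/5.4070 = 0.1388.
x_1 = (-3.6380 + 2.1828·0.1388)/4.1231 = -0.8089.

x = (-0.8089, 0.1388)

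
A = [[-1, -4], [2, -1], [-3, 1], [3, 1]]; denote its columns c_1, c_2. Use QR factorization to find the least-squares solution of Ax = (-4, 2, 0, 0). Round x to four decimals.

e_1 = c_1/‖c_1‖ = (-1, 2, -3, 3)/4.7958 = (-0.2085, 0.4170, -0.6255, 0.6255).
r_{12} = e_1·c_2 = 0.4170.
u_2 = c_2 − 0.4170·e_1 = (-3.9130, -1.1739, 1.2609, 0.7391).
‖u_2‖ = 4.3389, so e_2 = (-0.9019, -0.2706, 0.2906, 0.1703).
Qᵀb = (1.6681, 3.0663).
Back-substitute: x_2 = 3.0663/4.3389 = 0.7067.
x_1 = (1.6681 − 0.4170·0.7067)/4.7958 = 0.2864.

x = (0.2864, 0.7067)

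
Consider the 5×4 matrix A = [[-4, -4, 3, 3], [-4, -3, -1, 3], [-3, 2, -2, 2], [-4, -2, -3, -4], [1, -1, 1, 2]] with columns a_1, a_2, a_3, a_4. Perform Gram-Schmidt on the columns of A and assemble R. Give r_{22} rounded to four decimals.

r_{22} = 4.4159

q_1 = a_1/‖a_1‖ = (-4, -4, -3, -4, 1)/7.6158 = (-0.5252, -0.5252, -0.3939, -0.5252, 0.1313).
r_{12} = q_1·a_2 = 3.8079.
u_2 = a_2 − 3.8079·q_1 = (-2.0000, -1.0000, 3.5000, 0.0000, -1.5000).
r_{22} = ‖u_2‖ = 4.4159.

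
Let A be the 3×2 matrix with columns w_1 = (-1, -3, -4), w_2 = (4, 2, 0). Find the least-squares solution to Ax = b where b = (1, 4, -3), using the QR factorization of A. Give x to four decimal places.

x = (0.2381, 0.7190)

w_1 = (-1, -3, -4); ‖w_1‖ = 5.0990, so e_1 = (-0.1961, -0.5883, -0.7845).
e_1·w_2 = (-0.1961)·4 + (-0.5883)·2 + (-0.7845)·0 = -1.9612.
u_2 = w_2 + 1.9612·e_1 = (3.6154, 0.8462, -1.5385).
‖u_2‖ = 4.0192, so e_2 = (0.8995, 0.2105, -0.3828).
Qᵀb = (-0.1961, 2.8900).
Back-substitute: x_2 = 2.8900/4.0192 = 0.7190.
x_1 = (-0.1961 + 1.9612·0.7190)/5.0990 = 0.2381.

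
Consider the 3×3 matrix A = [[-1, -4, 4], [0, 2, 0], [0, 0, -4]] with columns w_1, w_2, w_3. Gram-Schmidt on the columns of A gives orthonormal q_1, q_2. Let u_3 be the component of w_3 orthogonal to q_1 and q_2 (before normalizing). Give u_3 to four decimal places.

u_3 = (0.0000, 0.0000, -4.0000)

q_1 = w_1/‖w_1‖ = (-1, 0, 0)/1.0000 = (-1.0000, 0.0000, 0.0000).
r_{12} = q_1·w_2 = 4.0000.
u_2 = w_2 − 4.0000·q_1 = (0.0000, 2.0000, 0.0000).
‖u_2‖ = 2.0000, so q_2 = (0.0000, 1.0000, 0.0000).
r_{13} = q_1·w_3 = -4.0000; r_{23} = q_2·w_3 = 0.0000.
u_3 = w_3 + 4.0000·q_1 + 0.0000·q_2 = (0.0000, 0.0000, -4.0000).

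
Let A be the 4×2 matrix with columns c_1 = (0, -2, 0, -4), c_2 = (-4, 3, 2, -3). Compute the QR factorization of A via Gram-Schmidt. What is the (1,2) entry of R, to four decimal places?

r_{12} = 1.3416

c_1 = (0, -2, 0, -4); ‖c_1‖ = 4.4721, so q_1 = (0.0000, -0.4472, 0.0000, -0.8944).
r_{12} = q_1·c_2 = 1.3416.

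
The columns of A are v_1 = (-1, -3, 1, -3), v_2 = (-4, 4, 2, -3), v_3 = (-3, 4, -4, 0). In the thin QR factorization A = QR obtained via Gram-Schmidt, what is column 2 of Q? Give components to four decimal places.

e_1 = v_1/‖v_1‖ = (-1, -3, 1, -3)/4.4721 = (-0.2236, -0.6708, 0.2236, -0.6708).
r_{12} = e_1·v_2 = 0.6708.
u_2 = v_2 − 0.6708·e_1 = (-3.8500, 4.4500, 1.8500, -2.5500).
‖u_2‖ = 6.6746, so e_2 = (-0.5768, 0.6667, 0.2772, -0.3820).

e_2 = (-0.5768, 0.6667, 0.2772, -0.3820)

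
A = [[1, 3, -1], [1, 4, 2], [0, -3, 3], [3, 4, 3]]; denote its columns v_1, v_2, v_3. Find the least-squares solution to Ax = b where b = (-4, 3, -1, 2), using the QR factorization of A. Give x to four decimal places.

v_1 = (1, 1, 0, 3); ‖v_1‖ = 3.3166, so e_1 = (0.3015, 0.3015, 0.0000, 0.9045).
e_1·v_2 = 0.3015·3 + 0.3015·4 + 0.0000·(-3) + 0.9045·4 = 5.7287.
u_2 = v_2 − 5.7287·e_1 = (1.2727, 2.2727, -3.0000, -1.1818).
‖u_2‖ = 4.1451, so e_2 = (0.3070, 0.5483, -0.7237, -0.2851).
e_1·v_3 = 0.3015·(-1) + 0.3015·2 + 0.0000·3 + 0.9045·3 = 3.0151; e_2·v_3 = 0.3070·(-1) + 0.5483·2 + (-0.7237)·3 + (-0.2851)·3 = -2.2370.
u_3 = v_3 − 3.0151·e_1 + 2.2370·e_2 = (-1.2222, 2.3175, 1.3810, -0.3651).
‖u_3‖ = 2.9841, so e_3 = (-0.4096, 0.7766, 0.4628, -0.1223).
Qᵀb = (1.5076, 0.5702, 3.2607).
Back-substitute: x_3 = 3.2607/2.9841 = 1.0927.
x_2 = (0.5702 + 2.2370·1.0927)/4.1451 = 0.7273.
x_1 = (1.5076 − 5.7287·0.7273 − 3.0151·1.0927)/3.3166 = -1.7950.

x = (-1.7950, 0.7273, 1.0927)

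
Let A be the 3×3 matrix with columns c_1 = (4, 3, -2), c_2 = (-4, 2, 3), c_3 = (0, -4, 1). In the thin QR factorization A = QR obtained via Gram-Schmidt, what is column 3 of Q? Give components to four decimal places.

c_1 = (4, 3, -2); ‖c_1‖ = 5.3852, so e_1 = (0.7428, 0.5571, -0.3714).
e_1·c_2 = 0.7428·(-4) + 0.5571·2 + (-0.3714)·3 = -2.9711.
u_2 = c_2 + 2.9711·e_1 = (-1.7931, 3.6552, 1.8966).
‖u_2‖ = 4.4914, so e_2 = (-0.3992, 0.8138, 0.4223).
e_1·c_3 = 0.7428·0 + 0.5571·(-4) + (-0.3714)·1 = -2.5997; e_2·c_3 = (-0.3992)·0 + 0.8138·(-4) + 0.4223·1 = -2.8330.
u_3 = c_3 + 2.5997·e_1 + 2.8330·e_2 = (0.8000, -0.2462, 1.2308).
‖u_3‖ = 1.4884, so e_3 = (0.5375, -0.1654, 0.8269).

e_3 = (0.5375, -0.1654, 0.8269)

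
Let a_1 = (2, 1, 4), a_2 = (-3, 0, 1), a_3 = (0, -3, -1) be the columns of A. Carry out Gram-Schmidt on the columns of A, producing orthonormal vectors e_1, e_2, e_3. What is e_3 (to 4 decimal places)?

e_1 = a_1/‖a_1‖ = (2, 1, 4)/4.5826 = (0.4364, 0.2182, 0.8729).
r_{12} = e_1·a_2 = -0.4364.
u_2 = a_2 + 0.4364·e_1 = (-2.8095, 0.0952, 1.3810).
‖u_2‖ = 3.1320, so e_2 = (-0.8970, 0.0304, 0.4409).
r_{13} = e_1·a_3 = -1.5275; r_{23} = e_2·a_3 = -0.5321.
u_3 = a_3 + 1.5275·e_1 + 0.5321·e_2 = (0.1893, -2.6505, 0.5680).
‖u_3‖ = 2.7173, so e_3 = (0.0697, -0.9754, 0.2090).

e_3 = (0.0697, -0.9754, 0.2090)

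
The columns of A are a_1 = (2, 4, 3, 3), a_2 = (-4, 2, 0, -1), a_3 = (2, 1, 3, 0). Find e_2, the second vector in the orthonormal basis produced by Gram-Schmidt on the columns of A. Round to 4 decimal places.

e_2 = (-0.8432, 0.5082, 0.0520, -0.1675)

a_1 = (2, 4, 3, 3); ‖a_1‖ = 6.1644, so e_1 = (0.3244, 0.6489, 0.4867, 0.4867).
e_1·a_2 = 0.3244·(-4) + 0.6489·2 + 0.4867·0 + 0.4867·(-1) = -0.4867.
u_2 = a_2 + 0.4867·e_1 = (-3.8421, 2.3158, 0.2368, -0.7632).
‖u_2‖ = 4.5567, so e_2 = (-0.8432, 0.5082, 0.0520, -0.1675).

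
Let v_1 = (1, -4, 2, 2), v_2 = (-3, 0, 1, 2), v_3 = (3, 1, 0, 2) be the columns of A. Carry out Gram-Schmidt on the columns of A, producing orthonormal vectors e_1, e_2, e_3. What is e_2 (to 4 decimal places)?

e_2 = (-0.8448, 0.1300, 0.2058, 0.4765)

v_1 = (1, -4, 2, 2); ‖v_1‖ = 5.0000, so e_1 = (0.2000, -0.8000, 0.4000, 0.4000).
e_1·v_2 = 0.2000·(-3) + (-0.8000)·0 + 0.4000·1 + 0.4000·2 = 0.6000.
u_2 = v_2 − 0.6000·e_1 = (-3.1200, 0.4800, 0.7600, 1.7600).
‖u_2‖ = 3.6932, so e_2 = (-0.8448, 0.1300, 0.2058, 0.4765).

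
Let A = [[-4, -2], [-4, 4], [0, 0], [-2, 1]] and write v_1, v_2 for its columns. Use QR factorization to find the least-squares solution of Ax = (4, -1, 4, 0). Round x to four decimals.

v_1 = (-4, -4, 0, -2); ‖v_1‖ = 6.0000, so e_1 = (-0.6667, -0.6667, 0.0000, -0.3333).
e_1·v_2 = (-0.6667)·(-2) + (-0.6667)·4 + 0.0000·0 + (-0.3333)·1 = -1.6667.
u_2 = v_2 + 1.6667·e_1 = (-3.1111, 2.8889, 0.0000, 0.4444).
‖u_2‖ = 4.2687, so e_2 = (-0.7288, 0.6768, 0.0000, 0.1041).
Qᵀb = (-2.0000, -3.5920).
Back-substitute: x_2 = -3.5920/4.2687 = -0.8415.
x_1 = (-2.0000 + 1.6667·(-0.8415))/6.0000 = -0.5671.

x = (-0.5671, -0.8415)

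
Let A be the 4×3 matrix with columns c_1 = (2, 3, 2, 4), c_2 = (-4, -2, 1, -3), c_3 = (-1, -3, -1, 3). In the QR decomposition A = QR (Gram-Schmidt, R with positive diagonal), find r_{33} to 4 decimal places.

c_1 = (2, 3, 2, 4); ‖c_1‖ = 5.7446, so e_1 = (0.3482, 0.5222, 0.3482, 0.6963).
e_1·c_2 = 0.3482·(-4) + 0.5222·(-2) + 0.3482·1 + 0.6963·(-3) = -4.1779.
u_2 = c_2 + 4.1779·e_1 = (-2.5455, 0.1818, 2.4545, -0.0909).
‖u_2‖ = 3.5420, so e_2 = (-0.7187, 0.0513, 0.6930, -0.0257).
e_1·c_3 = 0.3482·(-1) + 0.5222·(-3) + 0.3482·(-1) + 0.6963·3 = -0.1741; e_2·c_3 = (-0.7187)·(-1) + 0.0513·(-3) + 0.6930·(-1) + (-0.0257)·3 = -0.2053.
u_3 = c_3 + 0.1741·e_1 + 0.2053·e_2 = (-1.0870, -2.8986, -0.7971, 3.1159).
r_{33} = ‖u_3‖ = 4.4640.

r_{33} = 4.4640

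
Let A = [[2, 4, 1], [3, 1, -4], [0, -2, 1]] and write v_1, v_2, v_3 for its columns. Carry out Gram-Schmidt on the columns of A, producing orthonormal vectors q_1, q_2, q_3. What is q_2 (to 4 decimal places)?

q_1 = v_1/‖v_1‖ = (2, 3, 0)/3.6056 = (0.5547, 0.8321, 0.0000).
r_{12} = q_1·v_2 = 3.0509.
u_2 = v_2 − 3.0509·q_1 = (2.3077, -1.5385, -2.0000).
‖u_2‖ = 3.4194, so q_2 = (0.6749, -0.4499, -0.5849).

q_2 = (0.6749, -0.4499, -0.5849)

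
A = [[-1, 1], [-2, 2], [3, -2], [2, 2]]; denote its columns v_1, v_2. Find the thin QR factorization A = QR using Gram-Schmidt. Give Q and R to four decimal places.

Q = [[-0.2357, 0.1906], [-0.4714, 0.3812], [0.7071, -0.2599], [0.4714, 0.8665]], R = [[4.2426, -1.6499], [0.0000, 3.2059]]

v_1 = (-1, -2, 3, 2); ‖v_1‖ = 4.2426, so q_1 = (-0.2357, -0.4714, 0.7071, 0.4714).
q_1·v_2 = (-0.2357)·1 + (-0.4714)·2 + 0.7071·(-2) + 0.4714·2 = -1.6499.
u_2 = v_2 + 1.6499·q_1 = (0.6111, 1.2222, -0.8333, 2.7778).
‖u_2‖ = 3.2059, so q_2 = (0.1906, 0.3812, -0.2599, 0.8665).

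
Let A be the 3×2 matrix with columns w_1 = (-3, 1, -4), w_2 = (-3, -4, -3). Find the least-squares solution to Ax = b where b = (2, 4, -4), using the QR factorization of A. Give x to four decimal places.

x = (1.0857, -0.8370)

w_1 = (-3, 1, -4); ‖w_1‖ = 5.0990, so q_1 = (-0.5883, 0.1961, -0.7845).
q_1·w_2 = (-0.5883)·(-3) + 0.1961·(-4) + (-0.7845)·(-3) = 3.3340.
u_2 = w_2 − 3.3340·q_1 = (-1.0385, -4.6538, -0.3846).
‖u_2‖ = 4.7838, so q_2 = (-0.2171, -0.9728, -0.0804).
Qᵀb = (2.7456, -4.0039).
Back-substitute: x_2 = -4.0039/4.7838 = -0.8370.
x_1 = (2.7456 − 3.3340·(-0.8370))/5.0990 = 1.0857.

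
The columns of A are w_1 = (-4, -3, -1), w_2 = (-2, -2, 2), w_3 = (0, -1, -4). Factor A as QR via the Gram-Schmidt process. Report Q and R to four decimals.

Q = [[-0.7845, -0.0605, 0.6172], [-0.5883, -0.2421, -0.7715], [-0.1961, 0.9684, -0.1543]], R = [[5.0990, 2.3534, 1.3728], [0.0000, 2.5420, -3.6314], [0.0000, 0.0000, 1.3887]]

w_1 = (-4, -3, -1); ‖w_1‖ = 5.0990, so q_1 = (-0.7845, -0.5883, -0.1961).
q_1·w_2 = (-0.7845)·(-2) + (-0.5883)·(-2) + (-0.1961)·2 = 2.3534.
u_2 = w_2 − 2.3534·q_1 = (-0.1538, -0.6154, 2.4615).
‖u_2‖ = 2.5420, so q_2 = (-0.0605, -0.2421, 0.9684).
q_1·w_3 = (-0.7845)·0 + (-0.5883)·(-1) + (-0.1961)·(-4) = 1.3728; q_2·w_3 = (-0.0605)·0 + (-0.2421)·(-1) + 0.9684·(-4) = -3.6314.
u_3 = w_3 − 1.3728·q_1 + 3.6314·q_2 = (0.8571, -1.0714, -0.2143).
‖u_3‖ = 1.3887, so q_3 = (0.6172, -0.7715, -0.1543).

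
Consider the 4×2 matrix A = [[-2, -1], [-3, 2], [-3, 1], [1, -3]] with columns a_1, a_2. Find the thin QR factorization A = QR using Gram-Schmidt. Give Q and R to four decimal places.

Q = [[-0.4170, -0.5728], [-0.6255, 0.2131], [-0.6255, -0.0933], [0.2085, -0.7860]], R = [[4.7958, -2.0851], [0.0000, 3.2638]]

e_1 = a_1/‖a_1‖ = (-2, -3, -3, 1)/4.7958 = (-0.4170, -0.6255, -0.6255, 0.2085).
r_{12} = e_1·a_2 = -2.0851.
u_2 = a_2 + 2.0851·e_1 = (-1.8696, 0.6957, -0.3043, -2.5652).
‖u_2‖ = 3.2638, so e_2 = (-0.5728, 0.2131, -0.0933, -0.7860).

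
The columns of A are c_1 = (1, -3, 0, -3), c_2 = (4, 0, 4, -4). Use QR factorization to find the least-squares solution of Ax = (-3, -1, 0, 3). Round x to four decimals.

x = (-0.0732, -0.4756)

e_1 = c_1/‖c_1‖ = (1, -3, 0, -3)/4.3589 = (0.2294, -0.6882, 0.0000, -0.6882).
r_{12} = e_1·c_2 = 3.6707.
u_2 = c_2 − 3.6707·e_1 = (3.1579, 2.5263, 4.0000, -1.4737).
‖u_2‖ = 5.8759, so e_2 = (0.5374, 0.4299, 0.6807, -0.2508).
Qᵀb = (-2.0647, -2.7946).
Back-substitute: x_2 = -2.7946/5.8759 = -0.4756.
x_1 = (-2.0647 − 3.6707·(-0.4756))/4.3589 = -0.0732.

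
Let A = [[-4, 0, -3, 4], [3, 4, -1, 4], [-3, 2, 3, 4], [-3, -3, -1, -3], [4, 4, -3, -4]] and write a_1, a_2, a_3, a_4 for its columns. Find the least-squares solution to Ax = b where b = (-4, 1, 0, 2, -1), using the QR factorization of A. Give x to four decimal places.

x = (0.2833, -0.2005, 0.5033, -0.1317)

q_1 = a_1/‖a_1‖ = (-4, 3, -3, -3, 4)/7.6811 = (-0.5208, 0.3906, -0.3906, -0.3906, 0.5208).
r_{12} = q_1·a_2 = 4.0359.
u_2 = a_2 − 4.0359·q_1 = (2.1017, 2.4237, 3.5763, -1.4237, 1.8983).
‖u_2‖ = 5.3583, so q_2 = (0.3922, 0.4523, 0.6674, -0.2657, 0.3543).
r_{13} = q_1·a_3 = -1.1717; r_{23} = q_2·a_3 = -0.4239.
u_3 = a_3 + 1.1717·q_1 + 0.4239·q_2 = (-3.4439, -0.3506, 2.8253, -1.5702, -2.2397).
‖u_3‖ = 5.2390, so q_3 = (-0.6574, -0.0669, 0.5393, -0.2997, -0.4275).
r_{14} = q_1·a_4 = -2.9943; r_{24} = q_2·a_4 = 5.4279; r_{34} = q_3·a_4 = 1.8691.
u_4 = a_4 + 2.9943·q_1 − 5.4279·q_2 − 1.8691·q_3 = (1.5403, 2.8394, -1.8002, -2.1671, -3.5646).
‖u_4‖ = 5.5748, so q_4 = (0.2763, 0.5093, -0.3229, -0.3887, -0.6394).
Qᵀb = (1.1717, -2.0023, 2.3906, -0.7339).
Back-substitute: x_4 = -0.7339/5.5748 = -0.1317.
x_3 = (2.3906 − 1.8691·(-0.1317))/5.2390 = 0.5033.
x_2 = (-2.0023 + 0.4239·0.5033 − 5.4279·(-0.1317))/5.3583 = -0.2005.
x_1 = (1.1717 − 4.0359·(-0.2005) + 1.1717·0.5033 + 2.9943·(-0.1317))/7.6811 = 0.2833.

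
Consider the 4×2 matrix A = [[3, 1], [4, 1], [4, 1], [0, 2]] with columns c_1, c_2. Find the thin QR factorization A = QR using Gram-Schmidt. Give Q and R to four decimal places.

c_1 = (3, 4, 4, 0); ‖c_1‖ = 6.4031, so q_1 = (0.4685, 0.6247, 0.6247, 0.0000).
q_1·c_2 = 0.4685·1 + 0.6247·1 + 0.6247·1 + 0.0000·2 = 1.7179.
u_2 = c_2 − 1.7179·q_1 = (0.1951, -0.0732, -0.0732, 2.0000).
‖u_2‖ = 2.0122, so q_2 = (0.0970, -0.0364, -0.0364, 0.9940).

Q = [[0.4685, 0.0970], [0.6247, -0.0364], [0.6247, -0.0364], [0.0000, 0.9940]], R = [[6.4031, 1.7179], [0.0000, 2.0122]]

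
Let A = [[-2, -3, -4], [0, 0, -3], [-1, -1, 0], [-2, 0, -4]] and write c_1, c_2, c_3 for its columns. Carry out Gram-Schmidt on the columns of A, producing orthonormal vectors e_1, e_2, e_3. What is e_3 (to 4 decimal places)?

e_3 = (-0.1655, -0.8481, 0.4965, -0.0827)

c_1 = (-2, 0, -1, -2); ‖c_1‖ = 3.0000, so e_1 = (-0.6667, 0.0000, -0.3333, -0.6667).
e_1·c_2 = (-0.6667)·(-3) + 0.0000·0 + (-0.3333)·(-1) + (-0.6667)·0 = 2.3333.
u_2 = c_2 − 2.3333·e_1 = (-1.4444, 0.0000, -0.2222, 1.5556).
‖u_2‖ = 2.1344, so e_2 = (-0.6768, 0.0000, -0.1041, 0.7288).
e_1·c_3 = (-0.6667)·(-4) + 0.0000·(-3) + (-0.3333)·0 + (-0.6667)·(-4) = 5.3333; e_2·c_3 = (-0.6768)·(-4) + 0.0000·(-3) + (-0.1041)·0 + 0.7288·(-4) = -0.2082.
u_3 = c_3 − 5.3333·e_1 + 0.2082·e_2 = (-0.5854, -3.0000, 1.7561, -0.2927).
‖u_3‖ = 3.5373, so e_3 = (-0.1655, -0.8481, 0.4965, -0.0827).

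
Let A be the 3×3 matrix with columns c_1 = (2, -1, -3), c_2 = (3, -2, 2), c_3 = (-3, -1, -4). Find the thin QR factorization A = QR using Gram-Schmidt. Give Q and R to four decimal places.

Q = [[0.5345, 0.6639, -0.5230], [-0.2673, -0.4543, -0.8498], [-0.8018, 0.5940, -0.0654]], R = [[3.7417, 0.5345, 1.8708], [0.0000, 4.0883, -3.9136], [0.0000, 0.0000, 2.6803]]

c_1 = (2, -1, -3); ‖c_1‖ = 3.7417, so q_1 = (0.5345, -0.2673, -0.8018).
q_1·c_2 = 0.5345·3 + (-0.2673)·(-2) + (-0.8018)·2 = 0.5345.
u_2 = c_2 − 0.5345·q_1 = (2.7143, -1.8571, 2.4286).
‖u_2‖ = 4.0883, so q_2 = (0.6639, -0.4543, 0.5940).
q_1·c_3 = 0.5345·(-3) + (-0.2673)·(-1) + (-0.8018)·(-4) = 1.8708; q_2·c_3 = 0.6639·(-3) + (-0.4543)·(-1) + 0.5940·(-4) = -3.9136.
u_3 = c_3 − 1.8708·q_1 + 3.9136·q_2 = (-1.4017, -2.2778, -0.1752).
‖u_3‖ = 2.6803, so q_3 = (-0.5230, -0.8498, -0.0654).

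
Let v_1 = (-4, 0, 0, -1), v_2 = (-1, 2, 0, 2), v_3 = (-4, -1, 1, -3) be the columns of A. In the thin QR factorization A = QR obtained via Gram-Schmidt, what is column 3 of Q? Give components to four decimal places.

e_3 = (0.0815, 0.3668, 0.8675, -0.3260)

e_1 = v_1/‖v_1‖ = (-4, 0, 0, -1)/4.1231 = (-0.9701, 0.0000, 0.0000, -0.2425).
r_{12} = e_1·v_2 = 0.4851.
u_2 = v_2 − 0.4851·e_1 = (-0.5294, 2.0000, 0.0000, 2.1176).
‖u_2‖ = 2.9605, so e_2 = (-0.1788, 0.6756, 0.0000, 0.7153).
r_{13} = e_1·v_3 = 4.6082; r_{23} = e_2·v_3 = -2.1061.
u_3 = v_3 − 4.6082·e_1 + 2.1061·e_2 = (0.0940, 0.4228, 1.0000, -0.3758).
‖u_3‖ = 1.1528, so e_3 = (0.0815, 0.3668, 0.8675, -0.3260).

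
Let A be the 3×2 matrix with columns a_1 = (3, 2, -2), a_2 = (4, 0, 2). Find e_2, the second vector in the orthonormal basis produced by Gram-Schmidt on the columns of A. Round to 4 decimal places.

e_2 = (0.6424, -0.2336, 0.7299)

a_1 = (3, 2, -2); ‖a_1‖ = 4.1231, so e_1 = (0.7276, 0.4851, -0.4851).
e_1·a_2 = 0.7276·4 + 0.4851·0 + (-0.4851)·2 = 1.9403.
u_2 = a_2 − 1.9403·e_1 = (2.5882, -0.9412, 2.9412).
‖u_2‖ = 4.0293, so e_2 = (0.6424, -0.2336, 0.7299).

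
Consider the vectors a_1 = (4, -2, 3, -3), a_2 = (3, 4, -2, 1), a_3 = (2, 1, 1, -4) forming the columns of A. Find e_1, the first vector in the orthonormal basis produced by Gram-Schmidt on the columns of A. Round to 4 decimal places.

a_1 = (4, -2, 3, -3); ‖a_1‖ = 6.1644, so e_1 = (0.6489, -0.3244, 0.4867, -0.4867).

e_1 = (0.6489, -0.3244, 0.4867, -0.4867)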